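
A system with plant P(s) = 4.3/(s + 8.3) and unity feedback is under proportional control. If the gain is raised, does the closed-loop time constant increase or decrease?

decrease

The closed-loop bandwidth 8.3+K_p·4.3 grows with K_p, so τ shrinks.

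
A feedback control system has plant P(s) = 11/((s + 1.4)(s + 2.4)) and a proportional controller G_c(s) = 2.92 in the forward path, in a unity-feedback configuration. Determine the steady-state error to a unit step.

The loop is type 0. Static position error constant K_pos = G_c(0)·P(0) = 2.92·3.274 = 9.56.
Steady-state error to a unit step: e_ss = 1/(1+K_pos) = 1/10.56 = 0.0947.

0.0947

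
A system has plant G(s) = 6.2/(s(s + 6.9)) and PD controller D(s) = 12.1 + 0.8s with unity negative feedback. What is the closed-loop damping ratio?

Forward path: (12.1 + 0.8s)·6.2/(s(s+6.9)). The closed-loop characteristic equation is s² + (6.9 + 6.2·0.8)s + 6.2·12.1 = 0.
That is s² + 11.86s + 75.02 = 0, so ω_n = 8.661 rad/s and ζ = 11.86/(2·8.661) = 0.6846.

ζ = 0.685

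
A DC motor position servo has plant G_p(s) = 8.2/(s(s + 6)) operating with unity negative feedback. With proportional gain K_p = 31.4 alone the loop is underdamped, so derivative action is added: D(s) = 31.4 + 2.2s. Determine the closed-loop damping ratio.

Forward path: (31.4 + 2.2s)·8.2/(s(s+6)). The closed-loop characteristic equation is s² + (6 + 8.2·2.2)s + 8.2·31.4 = 0.
That is s² + 24.04s + 257.5 = 0, so ω_n = 16.05 rad/s and ζ = 24.04/(2·16.05) = 0.7491.

ζ = 0.749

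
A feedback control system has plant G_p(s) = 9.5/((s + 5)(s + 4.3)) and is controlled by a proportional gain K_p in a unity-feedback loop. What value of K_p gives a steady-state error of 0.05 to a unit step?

K_p = 43

The loop is type 0, so e_ss(step) = 1/(1 + K_pos) with K_pos = K_p·G_p(0).
G_p(0) = 0.4419. Require 1/(1 + K_p·0.4419) = 0.05, so 1 + 0.4419·K_p = 20.
K_p = (20 − 1)/0.4419 = 43.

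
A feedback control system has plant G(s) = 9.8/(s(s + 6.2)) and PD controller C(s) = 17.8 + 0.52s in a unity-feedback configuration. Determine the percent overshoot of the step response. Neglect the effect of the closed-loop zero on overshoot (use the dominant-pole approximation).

22.6%

Forward path: (17.8 + 0.52s)·9.8/(s(s+6.2)). The closed-loop characteristic equation is s² + (6.2 + 9.8·0.52)s + 9.8·17.8 = 0.
That is s² + 11.3s + 174.4 = 0, so ω_n = 13.21 rad/s and ζ = 11.3/(2·13.21) = 0.4276.
%OS = 100·exp(−πζ/√(1−ζ²)) = 22.6%.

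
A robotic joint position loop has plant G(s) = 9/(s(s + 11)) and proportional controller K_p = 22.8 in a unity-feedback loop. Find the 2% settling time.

Closed-loop characteristic equation: s² + 11s + 205.2 = 0, so ω_n = 14.32 rad/s and ζ = 11/(2·14.32) = 0.3839.
2% settling time T_s ≈ 4/(ζω_n) = 4/5.5 = 0.727 s.

T_s ≈ 0.727 s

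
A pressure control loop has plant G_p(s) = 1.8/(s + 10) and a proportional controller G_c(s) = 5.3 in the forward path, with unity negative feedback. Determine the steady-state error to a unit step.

0.512

The loop is type 0. Static position error constant K_pos = G_c(0)·G_p(0) = 5.3·0.18 = 0.954.
Steady-state error to a unit step: e_ss = 1/(1+K_pos) = 1/1.954 = 0.512.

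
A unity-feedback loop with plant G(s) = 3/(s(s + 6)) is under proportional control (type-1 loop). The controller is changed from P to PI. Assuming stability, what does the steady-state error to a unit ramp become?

The integrator raises the loop to type 2, so K_v → ∞ and e_ss to a ramp is zero.

0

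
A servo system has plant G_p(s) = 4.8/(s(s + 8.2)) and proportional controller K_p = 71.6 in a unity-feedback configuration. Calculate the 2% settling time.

The closed-loop denominator s² + 8.2s + 343.7 gives ω_n = √343.7 = 18.54 and ζ = 8.2/(2ω_n) = 0.2212.
2% settling time T_s ≈ 4/(ζω_n) = 4/4.1 = 0.976 s.

T_s ≈ 0.976 s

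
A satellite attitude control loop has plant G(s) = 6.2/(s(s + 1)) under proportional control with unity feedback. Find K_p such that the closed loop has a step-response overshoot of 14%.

K_p = 0.143

From %OS = 100·exp(−πζ/√(1−ζ²)) = 14%, ζ = −ln(0.14)/√(π²+ln²(0.14)) = 0.5305.
Characteristic equation s² + 1s + 6.2K_p = 0 gives ζ = 1/(2√(6.2K_p)).
Setting ζ = 0.5305: √(6.2K_p) = 1/(2·0.5305) = 0.9425, so K_p = 0.8883/6.2 = 0.143.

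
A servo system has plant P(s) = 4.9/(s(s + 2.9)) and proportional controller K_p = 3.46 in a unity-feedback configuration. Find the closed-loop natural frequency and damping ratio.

With unity feedback the closed-loop characteristic equation is s² + 2.9s + 3.46·4.9 = s² + 2.9s + 16.95 = 0.
So ω_n² = 16.95 ⇒ ω_n = 4.118 rad/s, and ζ = 2.9/(2ω_n) = 0.352.

ω_n = 4.12 rad/s, ζ = 0.352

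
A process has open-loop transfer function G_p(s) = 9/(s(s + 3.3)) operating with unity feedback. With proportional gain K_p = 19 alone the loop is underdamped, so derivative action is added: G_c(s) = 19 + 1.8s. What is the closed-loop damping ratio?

ζ = 0.746

Forward path: (19 + 1.8s)·9/(s(s+3.3)). The closed-loop characteristic equation is s² + (3.3 + 9·1.8)s + 9·19 = 0.
That is s² + 19.5s + 171 = 0, so ω_n = 13.08 rad/s and ζ = 19.5/(2·13.08) = 0.7456.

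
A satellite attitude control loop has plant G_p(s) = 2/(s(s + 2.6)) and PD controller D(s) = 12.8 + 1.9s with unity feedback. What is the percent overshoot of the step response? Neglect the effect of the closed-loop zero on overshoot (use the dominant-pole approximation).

7.69%

Forward path: (12.8 + 1.9s)·2/(s(s+2.6)). The closed-loop characteristic equation is s² + (2.6 + 2·1.9)s + 2·12.8 = 0.
That is s² + 6.4s + 25.6 = 0, so ω_n = 5.06 rad/s and ζ = 6.4/(2·5.06) = 0.6325.
%OS = 100·exp(−πζ/√(1−ζ²)) = 7.69%.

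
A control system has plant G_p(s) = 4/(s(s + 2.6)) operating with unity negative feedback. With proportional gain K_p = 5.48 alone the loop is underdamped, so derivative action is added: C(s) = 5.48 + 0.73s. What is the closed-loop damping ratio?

Forward path: (5.48 + 0.73s)·4/(s(s+2.6)). The closed-loop characteristic equation is s² + (2.6 + 4·0.73)s + 4·5.48 = 0.
That is s² + 5.52s + 21.92 = 0, so ω_n = 4.682 rad/s and ζ = 5.52/(2·4.682) = 0.5895.

ζ = 0.59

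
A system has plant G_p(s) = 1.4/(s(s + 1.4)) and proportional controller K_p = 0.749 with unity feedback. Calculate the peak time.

T_p = 4.2 s

Closed-loop characteristic equation: s² + 1.4s + 1.049 = 0, so ω_n = 1.024 rad/s and ζ = 1.4/(2·1.024) = 0.6836.
Damped frequency ω_d = ω_n√(1−ζ²) = 0.7474 rad/s, so peak time T_p = π/ω_d = 4.2 s.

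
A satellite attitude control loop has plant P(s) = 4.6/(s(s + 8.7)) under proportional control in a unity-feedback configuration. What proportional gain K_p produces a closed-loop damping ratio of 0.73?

K_p = 7.72

Closed-loop characteristic equation: s² + 8.7s + K_p·4.6 = 0.
So ω_n = √(4.6K_p) and 2ζω_n = 8.7, giving ζ = 8.7/(2√(4.6K_p)).
Setting ζ = 0.73: √(4.6K_p) = 8.7/(2·0.73) = 5.959, so K_p = 35.51/4.6 = 7.72.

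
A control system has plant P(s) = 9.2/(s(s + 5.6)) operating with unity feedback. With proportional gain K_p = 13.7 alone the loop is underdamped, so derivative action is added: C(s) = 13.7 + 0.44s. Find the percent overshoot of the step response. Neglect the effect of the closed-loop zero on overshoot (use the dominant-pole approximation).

Forward path: (13.7 + 0.44s)·9.2/(s(s+5.6)). The closed-loop characteristic equation is s² + (5.6 + 9.2·0.44)s + 9.2·13.7 = 0.
That is s² + 9.648s + 126 = 0, so ω_n = 11.23 rad/s and ζ = 9.648/(2·11.23) = 0.4297.
%OS = 100·exp(−πζ/√(1−ζ²)) = 22.4%.

22.4%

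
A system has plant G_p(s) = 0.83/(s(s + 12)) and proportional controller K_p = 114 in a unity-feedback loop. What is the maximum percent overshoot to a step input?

8.53%

Closed-loop characteristic equation: s² + 12s + 94.62 = 0, so ω_n = 9.727 rad/s and ζ = 12/(2·9.727) = 0.6168.
%OS = 100·exp(−πζ/√(1−ζ²)) = 100·exp(−π·0.6168/√0.6195) = 8.53%.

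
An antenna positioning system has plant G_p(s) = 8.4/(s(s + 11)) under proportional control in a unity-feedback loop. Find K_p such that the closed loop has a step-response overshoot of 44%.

From %OS = 100·exp(−πζ/√(1−ζ²)) = 44%, ζ = −ln(0.44)/√(π²+ln²(0.44)) = 0.2528.
Characteristic equation s² + 11s + 8.4K_p = 0 gives ζ = 11/(2√(8.4K_p)).
Setting ζ = 0.2528: √(8.4K_p) = 11/(2·0.2528) = 21.75, so K_p = 473.2/8.4 = 56.3.

K_p = 56.3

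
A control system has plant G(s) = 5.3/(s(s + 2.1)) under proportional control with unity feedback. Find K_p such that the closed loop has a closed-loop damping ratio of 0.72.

Closed-loop characteristic equation: s² + 2.1s + K_p·5.3 = 0.
So ω_n = √(5.3K_p) and 2ζω_n = 2.1, giving ζ = 2.1/(2√(5.3K_p)).
Setting ζ = 0.72: √(5.3K_p) = 2.1/(2·0.72) = 1.458, so K_p = 2.127/5.3 = 0.401.

K_p = 0.401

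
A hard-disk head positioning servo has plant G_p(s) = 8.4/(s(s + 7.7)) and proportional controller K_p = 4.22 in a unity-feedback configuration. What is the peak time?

T_p = 0.692 s

The closed-loop denominator s² + 7.7s + 35.45 gives ω_n = √35.45 = 5.954 and ζ = 7.7/(2ω_n) = 0.6466.
Damped frequency ω_d = ω_n√(1−ζ²) = 4.542 rad/s, so peak time T_p = π/ω_d = 0.692 s.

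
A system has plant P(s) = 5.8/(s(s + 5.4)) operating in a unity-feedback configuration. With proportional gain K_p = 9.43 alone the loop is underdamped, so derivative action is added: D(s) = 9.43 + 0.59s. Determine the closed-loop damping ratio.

ζ = 0.596

Forward path: (9.43 + 0.59s)·5.8/(s(s+5.4)). The closed-loop characteristic equation is s² + (5.4 + 5.8·0.59)s + 5.8·9.43 = 0.
That is s² + 8.822s + 54.69 = 0, so ω_n = 7.396 rad/s and ζ = 8.822/(2·7.396) = 0.5964.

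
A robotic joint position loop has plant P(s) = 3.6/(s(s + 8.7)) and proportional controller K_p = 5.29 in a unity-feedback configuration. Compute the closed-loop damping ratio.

With unity feedback the closed-loop characteristic equation is s² + 8.7s + 5.29·3.6 = s² + 8.7s + 19.04 = 0.
So ω_n² = 19.04 ⇒ ω_n = 4.364 rad/s, and ζ = 8.7/(2ω_n) = 0.997.

ζ = 0.997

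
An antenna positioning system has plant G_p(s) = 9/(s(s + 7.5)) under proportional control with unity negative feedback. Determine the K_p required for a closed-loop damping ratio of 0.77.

Closed-loop characteristic equation: s² + 7.5s + K_p·9 = 0.
So ω_n = √(9K_p) and 2ζω_n = 7.5, giving ζ = 7.5/(2√(9K_p)).
Setting ζ = 0.77: √(9K_p) = 7.5/(2·0.77) = 4.87, so K_p = 23.72/9 = 2.64.

K_p = 2.64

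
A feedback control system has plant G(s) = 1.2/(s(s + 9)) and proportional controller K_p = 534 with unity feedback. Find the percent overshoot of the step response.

56.7%

Closed-loop characteristic equation: s² + 9s + 640.8 = 0, so ω_n = 25.31 rad/s and ζ = 9/(2·25.31) = 0.1778.
%OS = 100·exp(−πζ/√(1−ζ²)) = 100·exp(−π·0.1778/√0.9684) = 56.7%.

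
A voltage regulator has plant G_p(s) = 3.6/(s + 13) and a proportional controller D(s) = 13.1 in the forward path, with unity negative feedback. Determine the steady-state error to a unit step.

0.216

The loop is type 0. Static position error constant K_pos = D(0)·G_p(0) = 13.1·0.2769 = 3.628.
Steady-state error to a unit step: e_ss = 1/(1+K_pos) = 1/4.628 = 0.216.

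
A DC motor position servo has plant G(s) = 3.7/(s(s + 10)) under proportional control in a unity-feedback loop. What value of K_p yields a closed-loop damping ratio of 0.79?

Closed-loop characteristic equation: s² + 10s + K_p·3.7 = 0.
So ω_n = √(3.7K_p) and 2ζω_n = 10, giving ζ = 10/(2√(3.7K_p)).
Setting ζ = 0.79: √(3.7K_p) = 10/(2·0.79) = 6.329, so K_p = 40.06/3.7 = 10.8.

K_p = 10.8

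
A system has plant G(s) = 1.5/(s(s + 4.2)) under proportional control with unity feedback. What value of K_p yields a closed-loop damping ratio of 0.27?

Closed-loop characteristic equation: s² + 4.2s + K_p·1.5 = 0.
So ω_n = √(1.5K_p) and 2ζω_n = 4.2, giving ζ = 4.2/(2√(1.5K_p)).
Setting ζ = 0.27: √(1.5K_p) = 4.2/(2·0.27) = 7.778, so K_p = 60.49/1.5 = 40.3.

K_p = 40.3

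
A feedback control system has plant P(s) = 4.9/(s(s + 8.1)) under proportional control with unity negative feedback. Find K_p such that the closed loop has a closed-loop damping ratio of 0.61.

K_p = 9

Closed-loop characteristic equation: s² + 8.1s + K_p·4.9 = 0.
So ω_n = √(4.9K_p) and 2ζω_n = 8.1, giving ζ = 8.1/(2√(4.9K_p)).
Setting ζ = 0.61: √(4.9K_p) = 8.1/(2·0.61) = 6.639, so K_p = 44.08/4.9 = 9.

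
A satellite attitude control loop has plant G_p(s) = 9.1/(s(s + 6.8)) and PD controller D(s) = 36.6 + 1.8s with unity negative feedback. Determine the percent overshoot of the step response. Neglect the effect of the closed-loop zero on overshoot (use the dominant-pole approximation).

Forward path: (36.6 + 1.8s)·9.1/(s(s+6.8)). The closed-loop characteristic equation is s² + (6.8 + 9.1·1.8)s + 9.1·36.6 = 0.
That is s² + 23.18s + 333.1 = 0, so ω_n = 18.25 rad/s and ζ = 23.18/(2·18.25) = 0.6351.
%OS = 100·exp(−πζ/√(1−ζ²)) = 7.56%.

7.56%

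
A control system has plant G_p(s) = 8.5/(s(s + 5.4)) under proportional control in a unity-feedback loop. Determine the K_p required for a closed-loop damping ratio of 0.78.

Closed-loop characteristic equation: s² + 5.4s + K_p·8.5 = 0.
So ω_n = √(8.5K_p) and 2ζω_n = 5.4, giving ζ = 5.4/(2√(8.5K_p)).
Setting ζ = 0.78: √(8.5K_p) = 5.4/(2·0.78) = 3.462, so K_p = 11.98/8.5 = 1.41.

K_p = 1.41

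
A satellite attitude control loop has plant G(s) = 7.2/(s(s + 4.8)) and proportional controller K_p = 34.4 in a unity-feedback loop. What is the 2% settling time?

T_s ≈ 1.67 s

Closed-loop characteristic equation: s² + 4.8s + 247.7 = 0, so ω_n = 15.74 rad/s and ζ = 4.8/(2·15.74) = 0.1525.
2% settling time T_s ≈ 4/(ζω_n) = 4/2.4 = 1.67 s.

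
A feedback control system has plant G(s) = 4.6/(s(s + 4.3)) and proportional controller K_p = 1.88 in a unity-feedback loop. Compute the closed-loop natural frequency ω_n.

1 + K_p·G(s) = 0 gives s² + 4.3s + 8.648 = 0.
So ω_n² = 8.648 ⇒ ω_n = 2.941 rad/s, and ζ = 4.3/(2ω_n) = 0.731.

ω_n = 2.94 rad/s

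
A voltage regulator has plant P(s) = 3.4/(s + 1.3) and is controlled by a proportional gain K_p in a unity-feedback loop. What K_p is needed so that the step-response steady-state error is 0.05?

The loop is type 0, so e_ss(step) = 1/(1 + K_pos) with K_pos = K_p·P(0).
P(0) = 2.615. Require 1/(1 + K_p·2.615) = 0.05, so 1 + 2.615·K_p = 20.
K_p = (20 − 1)/2.615 = 7.26.

K_p = 7.26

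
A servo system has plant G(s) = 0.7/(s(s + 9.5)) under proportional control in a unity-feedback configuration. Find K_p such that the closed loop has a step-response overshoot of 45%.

From %OS = 100·exp(−πζ/√(1−ζ²)) = 45%, ζ = −ln(0.45)/√(π²+ln²(0.45)) = 0.2463.
Characteristic equation s² + 9.5s + 0.7K_p = 0 gives ζ = 9.5/(2√(0.7K_p)).
Setting ζ = 0.2463: √(0.7K_p) = 9.5/(2·0.2463) = 19.28, so K_p = 371.8/0.7 = 531.

K_p = 531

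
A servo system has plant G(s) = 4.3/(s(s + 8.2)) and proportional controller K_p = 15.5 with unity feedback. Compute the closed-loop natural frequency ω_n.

With unity feedback the closed-loop characteristic equation is s² + 8.2s + 15.5·4.3 = s² + 8.2s + 66.65 = 0.
So ω_n² = 66.65 ⇒ ω_n = 8.164 rad/s, and ζ = 8.2/(2ω_n) = 0.502.

ω_n = 8.16 rad/s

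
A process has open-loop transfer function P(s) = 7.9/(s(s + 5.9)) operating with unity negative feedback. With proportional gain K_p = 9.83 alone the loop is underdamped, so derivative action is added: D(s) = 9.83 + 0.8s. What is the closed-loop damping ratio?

ζ = 0.693

Forward path: (9.83 + 0.8s)·7.9/(s(s+5.9)). The closed-loop characteristic equation is s² + (5.9 + 7.9·0.8)s + 7.9·9.83 = 0.
That is s² + 12.22s + 77.66 = 0, so ω_n = 8.812 rad/s and ζ = 12.22/(2·8.812) = 0.6933.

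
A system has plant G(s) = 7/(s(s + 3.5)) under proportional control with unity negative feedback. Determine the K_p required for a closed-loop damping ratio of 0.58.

Closed-loop characteristic equation: s² + 3.5s + K_p·7 = 0.
So ω_n = √(7K_p) and 2ζω_n = 3.5, giving ζ = 3.5/(2√(7K_p)).
Setting ζ = 0.58: √(7K_p) = 3.5/(2·0.58) = 3.017, so K_p = 9.104/7 = 1.3.

K_p = 1.3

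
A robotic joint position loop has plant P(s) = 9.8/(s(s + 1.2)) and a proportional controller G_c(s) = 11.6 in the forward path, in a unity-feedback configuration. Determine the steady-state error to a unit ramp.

0.0106

The loop has one pole at the origin (type 1). Velocity error constant K_v = lim_{s→0} s·G_c(s)P(s) = 11.6·9.8/1.2 = 94.73.
Steady-state error to a unit ramp: e_ss = 1/K_v = 0.0106.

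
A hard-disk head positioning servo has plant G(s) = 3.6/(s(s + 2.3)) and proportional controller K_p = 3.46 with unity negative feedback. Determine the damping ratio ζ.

ζ = 0.326

1 + K_p·G(s) = 0 gives s² + 2.3s + 12.46 = 0.
So ω_n² = 12.46 ⇒ ω_n = 3.529 rad/s, and ζ = 2.3/(2ω_n) = 0.326.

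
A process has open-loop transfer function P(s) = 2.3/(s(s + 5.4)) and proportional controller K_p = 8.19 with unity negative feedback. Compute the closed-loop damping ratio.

With unity feedback the closed-loop characteristic equation is s² + 5.4s + 8.19·2.3 = s² + 5.4s + 18.84 = 0.
So ω_n² = 18.84 ⇒ ω_n = 4.34 rad/s, and ζ = 5.4/(2ω_n) = 0.622.

ζ = 0.622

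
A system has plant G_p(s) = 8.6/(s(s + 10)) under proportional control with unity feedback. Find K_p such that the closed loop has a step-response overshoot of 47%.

From %OS = 100·exp(−πζ/√(1−ζ²)) = 47%, ζ = −ln(0.47)/√(π²+ln²(0.47)) = 0.2337.
Characteristic equation s² + 10s + 8.6K_p = 0 gives ζ = 10/(2√(8.6K_p)).
Setting ζ = 0.2337: √(8.6K_p) = 10/(2·0.2337) = 21.4, so K_p = 457.8/8.6 = 53.2.

K_p = 53.2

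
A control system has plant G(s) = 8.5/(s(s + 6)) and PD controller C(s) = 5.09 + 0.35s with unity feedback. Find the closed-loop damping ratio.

ζ = 0.682

Forward path: (5.09 + 0.35s)·8.5/(s(s+6)). The closed-loop characteristic equation is s² + (6 + 8.5·0.35)s + 8.5·5.09 = 0.
That is s² + 8.975s + 43.27 = 0, so ω_n = 6.578 rad/s and ζ = 8.975/(2·6.578) = 0.6822.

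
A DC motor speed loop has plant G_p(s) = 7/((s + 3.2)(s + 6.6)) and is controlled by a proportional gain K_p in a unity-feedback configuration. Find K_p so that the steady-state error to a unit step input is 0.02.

K_p = 148

For a type-0 loop with proportional control, e_ss = 1/(1 + K_p·G_p(0)).
G_p(0) = 0.3314. Require 1/(1 + K_p·0.3314) = 0.02, so 1 + 0.3314·K_p = 50.
K_p = (50 − 1)/0.3314 = 148.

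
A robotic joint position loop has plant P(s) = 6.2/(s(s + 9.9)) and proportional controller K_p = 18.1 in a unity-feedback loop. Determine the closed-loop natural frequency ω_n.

1 + K_p·P(s) = 0 gives s² + 9.9s + 112.2 = 0.
Matching s² + 2ζω_n s + ω_n²: ω_n = √112.2 = 10.59 rad/s and 2ζω_n = 9.9, so ζ = 9.9/(2·10.59) = 0.467.

ω_n = 10.6 rad/s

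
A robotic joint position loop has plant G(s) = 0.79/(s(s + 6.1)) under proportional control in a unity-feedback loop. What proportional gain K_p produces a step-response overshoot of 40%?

From %OS = 100·exp(−πζ/√(1−ζ²)) = 40%, ζ = −ln(0.4)/√(π²+ln²(0.4)) = 0.28.
Characteristic equation s² + 6.1s + 0.79K_p = 0 gives ζ = 6.1/(2√(0.79K_p)).
Setting ζ = 0.28: √(0.79K_p) = 6.1/(2·0.28) = 10.89, so K_p = 118.7/0.79 = 150.

K_p = 150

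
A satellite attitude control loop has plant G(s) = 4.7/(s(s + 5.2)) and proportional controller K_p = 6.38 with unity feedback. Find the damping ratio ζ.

ζ = 0.475

With unity feedback the closed-loop characteristic equation is s² + 5.2s + 6.38·4.7 = s² + 5.2s + 29.99 = 0.
Matching s² + 2ζω_n s + ω_n²: ω_n = √29.99 = 5.476 rad/s and 2ζω_n = 5.2, so ζ = 5.2/(2·5.476) = 0.475.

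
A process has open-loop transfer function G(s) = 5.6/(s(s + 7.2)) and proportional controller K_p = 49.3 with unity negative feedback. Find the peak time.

Closed-loop characteristic equation: s² + 7.2s + 276.1 = 0, so ω_n = 16.62 rad/s and ζ = 7.2/(2·16.62) = 0.2167.
Damped frequency ω_d = ω_n√(1−ζ²) = 16.22 rad/s, so peak time T_p = π/ω_d = 0.194 s.

T_p = 0.194 s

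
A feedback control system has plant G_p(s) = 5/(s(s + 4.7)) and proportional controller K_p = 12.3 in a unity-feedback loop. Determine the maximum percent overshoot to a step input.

Closed-loop characteristic equation: s² + 4.7s + 61.5 = 0, so ω_n = 7.842 rad/s and ζ = 4.7/(2·7.842) = 0.2997.
%OS = 100·exp(−πζ/√(1−ζ²)) = 100·exp(−π·0.2997/√0.9102) = 37.3%.

37.3%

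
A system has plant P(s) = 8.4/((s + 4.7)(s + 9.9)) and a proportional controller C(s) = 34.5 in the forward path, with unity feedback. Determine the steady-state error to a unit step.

0.138

The loop is type 0. Static position error constant K_pos = C(0)·P(0) = 34.5·0.1805 = 6.228.
Steady-state error to a unit step: e_ss = 1/(1+K_pos) = 1/7.228 = 0.138.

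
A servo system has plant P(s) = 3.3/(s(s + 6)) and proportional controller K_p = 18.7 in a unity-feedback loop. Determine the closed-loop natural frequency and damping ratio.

ω_n = 7.86 rad/s, ζ = 0.382

The closed-loop denominator is s(s+6) + 18.7·3.3 = s² + 6s + 61.71.
Matching s² + 2ζω_n s + ω_n²: ω_n = √61.71 = 7.856 rad/s and 2ζω_n = 6, so ζ = 6/(2·7.856) = 0.382.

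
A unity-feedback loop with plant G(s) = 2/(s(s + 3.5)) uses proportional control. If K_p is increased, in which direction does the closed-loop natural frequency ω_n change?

increase

ω_n = √(2·K_p), which grows with K_p.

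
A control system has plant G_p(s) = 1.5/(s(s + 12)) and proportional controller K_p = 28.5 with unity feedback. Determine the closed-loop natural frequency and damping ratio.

With unity feedback the closed-loop characteristic equation is s² + 12s + 28.5·1.5 = s² + 12s + 42.75 = 0.
So ω_n² = 42.75 ⇒ ω_n = 6.538 rad/s, and ζ = 12/(2ω_n) = 0.918.

ω_n = 6.54 rad/s, ζ = 0.918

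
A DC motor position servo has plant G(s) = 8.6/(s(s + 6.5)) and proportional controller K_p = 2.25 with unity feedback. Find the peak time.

The closed-loop denominator s² + 6.5s + 19.35 gives ω_n = √19.35 = 4.399 and ζ = 6.5/(2ω_n) = 0.7388.
Damped frequency ω_d = ω_n√(1−ζ²) = 2.964 rad/s, so peak time T_p = π/ω_d = 1.06 s.

T_p = 1.06 s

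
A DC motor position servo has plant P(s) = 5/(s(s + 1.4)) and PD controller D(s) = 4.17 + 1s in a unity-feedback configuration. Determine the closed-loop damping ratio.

Forward path: (4.17 + 1s)·5/(s(s+1.4)). The closed-loop characteristic equation is s² + (1.4 + 5·1)s + 5·4.17 = 0.
That is s² + 6.4s + 20.85 = 0, so ω_n = 4.566 rad/s and ζ = 6.4/(2·4.566) = 0.7008.

ζ = 0.701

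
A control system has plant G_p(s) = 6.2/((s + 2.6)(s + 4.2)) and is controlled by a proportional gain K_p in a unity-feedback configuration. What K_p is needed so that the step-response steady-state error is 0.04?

K_p = 42.3

For a type-0 loop with proportional control, e_ss = 1/(1 + K_p·G_p(0)).
G_p(0) = 0.5678. Require 1/(1 + K_p·0.5678) = 0.04, so 1 + 0.5678·K_p = 25.
K_p = (25 − 1)/0.5678 = 42.3.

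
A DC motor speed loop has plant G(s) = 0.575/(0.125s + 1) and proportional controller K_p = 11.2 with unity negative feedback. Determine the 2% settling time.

Closed loop: T(s) = K_p·G/(1+K_p·G) = 6.44/(0.125s + 1 + 6.44), with pole at s = −(1 + 6.44)/0.125 = −59.52.
τ = 1/59.52 = 0.0168 s, so 2% settling time ≈ 4τ = 0.0672 s.

T_s ≈ 0.0672 s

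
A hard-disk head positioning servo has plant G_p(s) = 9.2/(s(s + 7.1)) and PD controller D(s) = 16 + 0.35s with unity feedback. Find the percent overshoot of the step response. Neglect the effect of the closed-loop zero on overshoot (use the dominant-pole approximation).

Forward path: (16 + 0.35s)·9.2/(s(s+7.1)). The closed-loop characteristic equation is s² + (7.1 + 9.2·0.35)s + 9.2·16 = 0.
That is s² + 10.32s + 147.2 = 0, so ω_n = 12.13 rad/s and ζ = 10.32/(2·12.13) = 0.4253.
%OS = 100·exp(−πζ/√(1−ζ²)) = 22.8%.

22.8%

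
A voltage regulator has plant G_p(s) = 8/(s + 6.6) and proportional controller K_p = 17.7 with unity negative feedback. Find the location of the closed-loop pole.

Closed-loop transfer function: T(s) = K_p·G_p(s)/(1 + K_p·G_p(s)) = 141.6/(s + 6.6 + 141.6) = 141.6/(s + 148.2).
The closed-loop pole is at s = −148.2.

s = -148.2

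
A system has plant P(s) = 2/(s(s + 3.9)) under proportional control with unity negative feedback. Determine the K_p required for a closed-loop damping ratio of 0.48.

Closed-loop characteristic equation: s² + 3.9s + K_p·2 = 0.
So ω_n = √(2K_p) and 2ζω_n = 3.9, giving ζ = 3.9/(2√(2K_p)).
Setting ζ = 0.48: √(2K_p) = 3.9/(2·0.48) = 4.062, so K_p = 16.5/2 = 8.25.

K_p = 8.25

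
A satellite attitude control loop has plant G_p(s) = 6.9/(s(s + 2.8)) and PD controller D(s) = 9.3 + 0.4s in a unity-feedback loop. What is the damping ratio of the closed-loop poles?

ζ = 0.347

Forward path: (9.3 + 0.4s)·6.9/(s(s+2.8)). The closed-loop characteristic equation is s² + (2.8 + 6.9·0.4)s + 6.9·9.3 = 0.
That is s² + 5.56s + 64.17 = 0, so ω_n = 8.011 rad/s and ζ = 5.56/(2·8.011) = 0.347.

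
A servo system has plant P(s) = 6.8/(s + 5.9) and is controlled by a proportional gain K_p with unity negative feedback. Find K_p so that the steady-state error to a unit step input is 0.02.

The loop is type 0, so e_ss(step) = 1/(1 + K_pos) with K_pos = K_p·P(0).
P(0) = 1.153. Require 1/(1 + K_p·1.153) = 0.02, so 1 + 1.153·K_p = 50.
K_p = (50 − 1)/1.153 = 42.5.

K_p = 42.5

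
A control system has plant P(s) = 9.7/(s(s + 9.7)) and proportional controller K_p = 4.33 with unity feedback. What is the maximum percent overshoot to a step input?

2.89%

Closed-loop characteristic equation: s² + 9.7s + 42 = 0, so ω_n = 6.481 rad/s and ζ = 9.7/(2·6.481) = 0.7484.
%OS = 100·exp(−πζ/√(1−ζ²)) = 100·exp(−π·0.7484/√0.44) = 2.89%.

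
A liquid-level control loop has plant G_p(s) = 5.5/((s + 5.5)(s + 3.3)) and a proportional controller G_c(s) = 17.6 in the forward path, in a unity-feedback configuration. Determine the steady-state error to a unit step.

0.158

The loop is type 0. Static position error constant K_pos = G_c(0)·G_p(0) = 17.6·0.303 = 5.333.
Steady-state error to a unit step: e_ss = 1/(1+K_pos) = 1/6.333 = 0.158.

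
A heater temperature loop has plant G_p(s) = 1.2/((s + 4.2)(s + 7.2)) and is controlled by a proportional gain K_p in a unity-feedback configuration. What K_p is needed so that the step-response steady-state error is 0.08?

K_p = 290

Steady-state error for a unit step on this type-0 loop is 1/(1 + K_p·G_p(0)).
G_p(0) = 0.03968. Require 1/(1 + K_p·0.03968) = 0.08, so 1 + 0.03968·K_p = 12.5.
K_p = (12.5 − 1)/0.03968 = 290.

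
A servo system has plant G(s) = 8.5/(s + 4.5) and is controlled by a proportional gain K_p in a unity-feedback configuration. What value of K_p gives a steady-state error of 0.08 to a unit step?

K_p = 6.09

Steady-state error for a unit step on this type-0 loop is 1/(1 + K_p·G(0)).
G(0) = 1.889. Require 1/(1 + K_p·1.889) = 0.08, so 1 + 1.889·K_p = 12.5.
K_p = (12.5 − 1)/1.889 = 6.09.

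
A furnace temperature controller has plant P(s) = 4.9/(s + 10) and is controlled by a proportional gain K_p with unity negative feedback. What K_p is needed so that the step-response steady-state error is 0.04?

The loop is type 0, so e_ss(step) = 1/(1 + K_pos) with K_pos = K_p·P(0).
P(0) = 0.49. Require 1/(1 + K_p·0.49) = 0.04, so 1 + 0.49·K_p = 25.
K_p = (25 − 1)/0.49 = 49.

K_p = 49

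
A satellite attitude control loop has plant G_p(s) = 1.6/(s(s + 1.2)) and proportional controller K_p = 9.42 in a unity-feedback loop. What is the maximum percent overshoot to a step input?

The closed-loop denominator s² + 1.2s + 15.07 gives ω_n = √15.07 = 3.882 and ζ = 1.2/(2ω_n) = 0.1545.
%OS = 100·exp(−πζ/√(1−ζ²)) = 100·exp(−π·0.1545/√0.9761) = 61.2%.

61.2%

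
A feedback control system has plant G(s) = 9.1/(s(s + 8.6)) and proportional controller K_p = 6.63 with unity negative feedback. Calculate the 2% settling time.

T_s ≈ 0.93 s

From 1 + K_pG(s) = 0: s² + 8.6s + 60.33 = 0 ⇒ ω_n = 7.767, ζ = 0.5536.
2% settling time T_s ≈ 4/(ζω_n) = 4/4.3 = 0.93 s.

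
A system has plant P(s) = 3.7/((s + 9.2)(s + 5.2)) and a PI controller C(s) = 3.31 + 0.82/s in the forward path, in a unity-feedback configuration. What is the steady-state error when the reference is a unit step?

0

The open loop C(s)P(s) has a pole at the origin (type 1), so the static position error constant is infinite and e_ss = 1/(1+∞) = 0.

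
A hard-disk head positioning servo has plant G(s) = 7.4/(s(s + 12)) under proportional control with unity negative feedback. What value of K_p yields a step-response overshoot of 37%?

K_p = 53.4

From %OS = 100·exp(−πζ/√(1−ζ²)) = 37%, ζ = −ln(0.37)/√(π²+ln²(0.37)) = 0.3017.
Characteristic equation s² + 12s + 7.4K_p = 0 gives ζ = 12/(2√(7.4K_p)).
Setting ζ = 0.3017: √(7.4K_p) = 12/(2·0.3017) = 19.89, so K_p = 395.4/7.4 = 53.4.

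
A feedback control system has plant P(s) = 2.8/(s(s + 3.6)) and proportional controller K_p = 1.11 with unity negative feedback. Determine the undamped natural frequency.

The closed-loop denominator is s(s+3.6) + 1.11·2.8 = s² + 3.6s + 3.108.
Matching s² + 2ζω_n s + ω_n²: ω_n = √3.108 = 1.763 rad/s and 2ζω_n = 3.6, so ζ = 3.6/(2·1.763) = 1.02.

ω_n = 1.76 rad/s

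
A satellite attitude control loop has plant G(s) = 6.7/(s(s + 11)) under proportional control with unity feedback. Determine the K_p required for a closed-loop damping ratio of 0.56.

K_p = 14.4

Closed-loop characteristic equation: s² + 11s + K_p·6.7 = 0.
So ω_n = √(6.7K_p) and 2ζω_n = 11, giving ζ = 11/(2√(6.7K_p)).
Setting ζ = 0.56: √(6.7K_p) = 11/(2·0.56) = 9.821, so K_p = 96.46/6.7 = 14.4.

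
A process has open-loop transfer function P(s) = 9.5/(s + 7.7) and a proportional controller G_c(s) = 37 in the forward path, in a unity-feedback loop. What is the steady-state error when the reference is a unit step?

0.0214

The loop is type 0. Static position error constant K_pos = G_c(0)·P(0) = 37·1.234 = 45.65.
Steady-state error to a unit step: e_ss = 1/(1+K_pos) = 1/46.65 = 0.0214.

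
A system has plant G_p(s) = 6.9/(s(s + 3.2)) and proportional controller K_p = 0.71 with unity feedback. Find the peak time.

From 1 + K_pG_p(s) = 0: s² + 3.2s + 4.899 = 0 ⇒ ω_n = 2.213, ζ = 0.7229.
Damped frequency ω_d = ω_n√(1−ζ²) = 1.529 rad/s, so peak time T_p = π/ω_d = 2.05 s.

T_p = 2.05 s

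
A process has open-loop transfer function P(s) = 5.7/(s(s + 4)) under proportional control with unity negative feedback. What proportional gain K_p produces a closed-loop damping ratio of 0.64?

Closed-loop characteristic equation: s² + 4s + K_p·5.7 = 0.
So ω_n = √(5.7K_p) and 2ζω_n = 4, giving ζ = 4/(2√(5.7K_p)).
Setting ζ = 0.64: √(5.7K_p) = 4/(2·0.64) = 3.125, so K_p = 9.766/5.7 = 1.71.

K_p = 1.71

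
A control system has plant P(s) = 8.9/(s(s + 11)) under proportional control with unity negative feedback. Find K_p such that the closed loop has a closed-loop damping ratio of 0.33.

K_p = 31.2

Closed-loop characteristic equation: s² + 11s + K_p·8.9 = 0.
So ω_n = √(8.9K_p) and 2ζω_n = 11, giving ζ = 11/(2√(8.9K_p)).
Setting ζ = 0.33: √(8.9K_p) = 11/(2·0.33) = 16.67, so K_p = 277.8/8.9 = 31.2.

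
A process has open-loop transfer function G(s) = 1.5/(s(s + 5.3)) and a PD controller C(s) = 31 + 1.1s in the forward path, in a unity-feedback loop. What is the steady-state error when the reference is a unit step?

0

The open loop C(s)G(s) has a pole at the origin (type 1), so the static position error constant is infinite and e_ss = 1/(1+∞) = 0.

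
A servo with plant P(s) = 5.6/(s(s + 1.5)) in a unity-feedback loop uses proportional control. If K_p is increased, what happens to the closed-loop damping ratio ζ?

decrease

ζ = 1.5/(2√(5.6K_p)); increasing K_p raises the denominator, so ζ falls.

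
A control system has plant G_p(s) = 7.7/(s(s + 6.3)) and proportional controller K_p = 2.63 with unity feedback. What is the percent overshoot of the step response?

From 1 + K_pG_p(s) = 0: s² + 6.3s + 20.25 = 0 ⇒ ω_n = 4.5, ζ = 0.7.
%OS = 100·exp(−πζ/√(1−ζ²)) = 100·exp(−π·0.7/√0.51) = 4.6%.

4.6%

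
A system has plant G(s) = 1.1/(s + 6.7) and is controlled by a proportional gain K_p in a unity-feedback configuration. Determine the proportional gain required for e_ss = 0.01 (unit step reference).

Steady-state error for a unit step on this type-0 loop is 1/(1 + K_p·G(0)).
G(0) = 0.1642. Require 1/(1 + K_p·0.1642) = 0.01, so 1 + 0.1642·K_p = 100.
K_p = (100 − 1)/0.1642 = 603.

K_p = 603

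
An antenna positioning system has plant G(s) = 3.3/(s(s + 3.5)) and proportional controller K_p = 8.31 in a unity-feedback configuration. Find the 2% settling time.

The closed-loop denominator s² + 3.5s + 27.42 gives ω_n = √27.42 = 5.237 and ζ = 3.5/(2ω_n) = 0.3342.
2% settling time T_s ≈ 4/(ζω_n) = 4/1.75 = 2.29 s.

T_s ≈ 2.29 s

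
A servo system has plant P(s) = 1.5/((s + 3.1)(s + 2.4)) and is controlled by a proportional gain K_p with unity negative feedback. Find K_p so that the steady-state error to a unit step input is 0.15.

K_p = 28.1

For a type-0 loop with proportional control, e_ss = 1/(1 + K_p·P(0)).
P(0) = 0.2016. Require 1/(1 + K_p·0.2016) = 0.15, so 1 + 0.2016·K_p = 6.667.
K_p = (6.667 − 1)/0.2016 = 28.1.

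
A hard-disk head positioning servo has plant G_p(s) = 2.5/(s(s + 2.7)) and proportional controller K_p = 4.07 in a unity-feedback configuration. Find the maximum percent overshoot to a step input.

Closed-loop characteristic equation: s² + 2.7s + 10.18 = 0, so ω_n = 3.19 rad/s and ζ = 2.7/(2·3.19) = 0.4232.
%OS = 100·exp(−πζ/√(1−ζ²)) = 100·exp(−π·0.4232/√0.8209) = 23.1%.

23.1%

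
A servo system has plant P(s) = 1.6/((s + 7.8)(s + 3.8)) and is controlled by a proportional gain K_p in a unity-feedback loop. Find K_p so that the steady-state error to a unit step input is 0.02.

K_p = 908

For a type-0 loop with proportional control, e_ss = 1/(1 + K_p·P(0)).
P(0) = 0.05398. Require 1/(1 + K_p·0.05398) = 0.02, so 1 + 0.05398·K_p = 50.
K_p = (50 − 1)/0.05398 = 908.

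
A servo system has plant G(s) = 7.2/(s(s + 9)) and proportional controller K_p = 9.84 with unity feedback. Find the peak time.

Closed-loop characteristic equation: s² + 9s + 70.85 = 0, so ω_n = 8.417 rad/s and ζ = 9/(2·8.417) = 0.5346.
Damped frequency ω_d = ω_n√(1−ζ²) = 7.113 rad/s, so peak time T_p = π/ω_d = 0.442 s.

T_p = 0.442 s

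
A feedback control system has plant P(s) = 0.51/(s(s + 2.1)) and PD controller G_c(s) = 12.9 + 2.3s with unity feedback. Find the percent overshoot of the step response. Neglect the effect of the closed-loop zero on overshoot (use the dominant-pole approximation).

7.4%

Forward path: (12.9 + 2.3s)·0.51/(s(s+2.1)). The closed-loop characteristic equation is s² + (2.1 + 0.51·2.3)s + 0.51·12.9 = 0.
That is s² + 3.273s + 6.579 = 0, so ω_n = 2.565 rad/s and ζ = 3.273/(2·2.565) = 0.638.
%OS = 100·exp(−πζ/√(1−ζ²)) = 7.4%.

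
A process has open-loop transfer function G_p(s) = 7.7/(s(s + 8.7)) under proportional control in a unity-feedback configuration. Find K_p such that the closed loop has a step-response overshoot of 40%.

From %OS = 100·exp(−πζ/√(1−ζ²)) = 40%, ζ = −ln(0.4)/√(π²+ln²(0.4)) = 0.28.
Characteristic equation s² + 8.7s + 7.7K_p = 0 gives ζ = 8.7/(2√(7.7K_p)).
Setting ζ = 0.28: √(7.7K_p) = 8.7/(2·0.28) = 15.54, so K_p = 241.4/7.7 = 31.3.

K_p = 31.3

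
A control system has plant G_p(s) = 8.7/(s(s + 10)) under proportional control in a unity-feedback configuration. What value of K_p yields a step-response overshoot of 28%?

From %OS = 100·exp(−πζ/√(1−ζ²)) = 28%, ζ = −ln(0.28)/√(π²+ln²(0.28)) = 0.3755.
Characteristic equation s² + 10s + 8.7K_p = 0 gives ζ = 10/(2√(8.7K_p)).
Setting ζ = 0.3755: √(8.7K_p) = 10/(2·0.3755) = 13.31, so K_p = 177.3/8.7 = 20.4.

K_p = 20.4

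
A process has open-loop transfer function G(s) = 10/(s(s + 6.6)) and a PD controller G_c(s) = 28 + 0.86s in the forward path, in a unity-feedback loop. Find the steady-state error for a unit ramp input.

0.0236

The loop has one pole at the origin (type 1). Velocity error constant K_v = lim_{s→0} s·G_c(s)G(s) = 28·10/6.6 = 42.42.
Steady-state error to a unit ramp: e_ss = 1/K_v = 0.0236.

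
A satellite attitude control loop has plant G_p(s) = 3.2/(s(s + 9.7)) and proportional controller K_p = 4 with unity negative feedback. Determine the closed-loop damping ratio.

1 + K_p·G_p(s) = 0 gives s² + 9.7s + 12.8 = 0.
So ω_n² = 12.8 ⇒ ω_n = 3.578 rad/s, and ζ = 9.7/(2ω_n) = 1.36.

ζ = 1.36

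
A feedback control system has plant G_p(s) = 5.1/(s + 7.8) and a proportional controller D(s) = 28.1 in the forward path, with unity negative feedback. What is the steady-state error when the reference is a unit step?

0.0516

The loop is type 0. Static position error constant K_pos = D(0)·G_p(0) = 28.1·0.6538 = 18.37.
Steady-state error to a unit step: e_ss = 1/(1+K_pos) = 1/19.37 = 0.0516.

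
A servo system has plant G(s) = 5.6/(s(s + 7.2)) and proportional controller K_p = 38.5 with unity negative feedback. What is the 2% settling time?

T_s ≈ 1.11 s

Closed-loop characteristic equation: s² + 7.2s + 215.6 = 0, so ω_n = 14.68 rad/s and ζ = 7.2/(2·14.68) = 0.2452.
2% settling time T_s ≈ 4/(ζω_n) = 4/3.6 = 1.11 s.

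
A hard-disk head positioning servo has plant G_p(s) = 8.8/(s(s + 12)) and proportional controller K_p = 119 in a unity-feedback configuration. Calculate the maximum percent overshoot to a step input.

From 1 + K_pG_p(s) = 0: s² + 12s + 1047 = 0 ⇒ ω_n = 32.36, ζ = 0.1854.
%OS = 100·exp(−πζ/√(1−ζ²)) = 100·exp(−π·0.1854/√0.9656) = 55.3%.

55.3%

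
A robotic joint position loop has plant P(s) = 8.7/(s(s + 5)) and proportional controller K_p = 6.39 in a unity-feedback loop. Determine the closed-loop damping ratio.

The closed-loop denominator is s(s+5) + 6.39·8.7 = s² + 5s + 55.59.
So ω_n² = 55.59 ⇒ ω_n = 7.456 rad/s, and ζ = 5/(2ω_n) = 0.335.

ζ = 0.335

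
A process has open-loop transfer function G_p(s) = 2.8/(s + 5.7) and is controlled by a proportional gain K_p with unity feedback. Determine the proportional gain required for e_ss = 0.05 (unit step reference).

Steady-state error for a unit step on this type-0 loop is 1/(1 + K_p·G_p(0)).
G_p(0) = 0.4912. Require 1/(1 + K_p·0.4912) = 0.05, so 1 + 0.4912·K_p = 20.
K_p = (20 − 1)/0.4912 = 38.7.

K_p = 38.7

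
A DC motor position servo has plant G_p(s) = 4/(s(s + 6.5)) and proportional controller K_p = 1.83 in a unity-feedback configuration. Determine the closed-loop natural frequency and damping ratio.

ω_n = 2.71 rad/s, ζ = 1.2

With unity feedback the closed-loop characteristic equation is s² + 6.5s + 1.83·4 = s² + 6.5s + 7.32 = 0.
Matching s² + 2ζω_n s + ω_n²: ω_n = √7.32 = 2.706 rad/s and 2ζω_n = 6.5, so ζ = 6.5/(2·2.706) = 1.2.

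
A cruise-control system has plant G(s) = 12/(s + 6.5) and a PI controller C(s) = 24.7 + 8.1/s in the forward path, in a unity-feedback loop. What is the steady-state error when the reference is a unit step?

0

The open loop C(s)G(s) has a pole at the origin (type 1), so the static position error constant is infinite and e_ss = 1/(1+∞) = 0.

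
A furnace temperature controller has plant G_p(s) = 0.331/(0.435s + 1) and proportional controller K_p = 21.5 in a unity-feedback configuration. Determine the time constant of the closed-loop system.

τ = 0.0536 s

Closed loop: T(s) = K_p·G_p/(1+K_p·G_p) = 7.117/(0.435s + 1 + 7.117), with pole at s = −(1 + 7.117)/0.435 = −18.66.
Closed-loop time constant τ = 1/18.66 = 0.0536 s.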